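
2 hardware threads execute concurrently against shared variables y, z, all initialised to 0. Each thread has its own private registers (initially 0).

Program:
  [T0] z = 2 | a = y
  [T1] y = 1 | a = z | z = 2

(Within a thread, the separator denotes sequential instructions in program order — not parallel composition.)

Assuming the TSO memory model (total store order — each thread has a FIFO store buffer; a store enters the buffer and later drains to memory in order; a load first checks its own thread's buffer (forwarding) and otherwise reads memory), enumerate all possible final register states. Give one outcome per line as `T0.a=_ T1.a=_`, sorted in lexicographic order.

T0.a=0 T1.a=0
T0.a=0 T1.a=2
T0.a=1 T1.a=0
T0.a=1 T1.a=2

outcome vector order: (T0.a,T1.a)
|TSO outcomes| = 4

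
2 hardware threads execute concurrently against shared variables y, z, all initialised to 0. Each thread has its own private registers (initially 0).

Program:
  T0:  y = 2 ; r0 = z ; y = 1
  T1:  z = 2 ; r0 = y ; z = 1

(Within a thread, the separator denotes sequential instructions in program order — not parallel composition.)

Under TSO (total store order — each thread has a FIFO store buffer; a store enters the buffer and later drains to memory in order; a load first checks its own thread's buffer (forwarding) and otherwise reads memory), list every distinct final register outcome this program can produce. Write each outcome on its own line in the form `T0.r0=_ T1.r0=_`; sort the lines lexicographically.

T0.r0=0 T1.r0=0
T0.r0=0 T1.r0=1
T0.r0=0 T1.r0=2
T0.r0=1 T1.r0=0
T0.r0=1 T1.r0=2
T0.r0=2 T1.r0=0
T0.r0=2 T1.r0=1
T0.r0=2 T1.r0=2

outcome vector order: (T0.r0,T1.r0)
|TSO outcomes| = 8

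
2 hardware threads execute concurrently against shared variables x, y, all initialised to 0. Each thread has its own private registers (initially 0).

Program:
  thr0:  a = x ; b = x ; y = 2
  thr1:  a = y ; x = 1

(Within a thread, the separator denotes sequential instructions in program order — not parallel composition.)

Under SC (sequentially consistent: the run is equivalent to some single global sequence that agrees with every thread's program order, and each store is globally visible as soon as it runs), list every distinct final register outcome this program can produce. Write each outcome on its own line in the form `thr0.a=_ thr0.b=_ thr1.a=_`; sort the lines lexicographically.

thr0.a=0 thr0.b=0 thr1.a=0
thr0.a=0 thr0.b=0 thr1.a=2
thr0.a=0 thr0.b=1 thr1.a=0
thr0.a=1 thr0.b=1 thr1.a=0

outcome vector order: (thr0.a,thr0.b,thr1.a)
|SC outcomes| = 4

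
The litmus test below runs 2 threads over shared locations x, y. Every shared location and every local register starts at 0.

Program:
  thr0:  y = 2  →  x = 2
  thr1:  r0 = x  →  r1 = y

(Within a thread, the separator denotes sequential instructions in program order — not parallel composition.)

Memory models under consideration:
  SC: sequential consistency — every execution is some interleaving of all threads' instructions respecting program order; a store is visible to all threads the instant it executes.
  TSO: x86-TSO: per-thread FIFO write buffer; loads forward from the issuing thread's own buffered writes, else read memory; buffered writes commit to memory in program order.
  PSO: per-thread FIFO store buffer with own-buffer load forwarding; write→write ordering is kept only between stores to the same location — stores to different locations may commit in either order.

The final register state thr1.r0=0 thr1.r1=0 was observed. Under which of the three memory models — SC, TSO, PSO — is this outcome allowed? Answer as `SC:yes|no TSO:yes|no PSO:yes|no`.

SC:yes TSO:yes PSO:yes

outcome vector order: (thr1.r0,thr1.r1)
SC: 3 outcomes — {<0 0>; <0 2>; <2 2>}
TSO: 3 outcomes — {<0 0>; <0 2>; <2 2>}
PSO: 4 outcomes — {<0 0>; <0 2>; <2 0>; <2 2>}
target <0 0> ∈ {SC,TSO,PSO}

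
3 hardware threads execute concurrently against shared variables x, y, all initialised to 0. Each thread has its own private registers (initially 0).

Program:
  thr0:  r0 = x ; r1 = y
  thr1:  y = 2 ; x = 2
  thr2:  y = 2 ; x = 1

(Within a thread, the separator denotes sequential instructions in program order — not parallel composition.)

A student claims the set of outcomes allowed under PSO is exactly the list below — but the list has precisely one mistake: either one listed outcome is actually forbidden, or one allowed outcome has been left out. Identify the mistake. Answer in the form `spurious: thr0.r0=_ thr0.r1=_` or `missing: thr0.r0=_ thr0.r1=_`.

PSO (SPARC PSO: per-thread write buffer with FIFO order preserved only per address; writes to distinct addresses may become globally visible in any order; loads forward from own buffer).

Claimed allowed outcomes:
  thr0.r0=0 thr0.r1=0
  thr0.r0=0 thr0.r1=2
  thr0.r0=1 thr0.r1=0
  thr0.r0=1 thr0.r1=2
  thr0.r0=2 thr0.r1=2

missing: thr0.r0=2 thr0.r1=0

outcome vector order: (thr0.r0,thr0.r1)
under PSO → 00 02 10 12 20 22
PSO∖claimed = {20}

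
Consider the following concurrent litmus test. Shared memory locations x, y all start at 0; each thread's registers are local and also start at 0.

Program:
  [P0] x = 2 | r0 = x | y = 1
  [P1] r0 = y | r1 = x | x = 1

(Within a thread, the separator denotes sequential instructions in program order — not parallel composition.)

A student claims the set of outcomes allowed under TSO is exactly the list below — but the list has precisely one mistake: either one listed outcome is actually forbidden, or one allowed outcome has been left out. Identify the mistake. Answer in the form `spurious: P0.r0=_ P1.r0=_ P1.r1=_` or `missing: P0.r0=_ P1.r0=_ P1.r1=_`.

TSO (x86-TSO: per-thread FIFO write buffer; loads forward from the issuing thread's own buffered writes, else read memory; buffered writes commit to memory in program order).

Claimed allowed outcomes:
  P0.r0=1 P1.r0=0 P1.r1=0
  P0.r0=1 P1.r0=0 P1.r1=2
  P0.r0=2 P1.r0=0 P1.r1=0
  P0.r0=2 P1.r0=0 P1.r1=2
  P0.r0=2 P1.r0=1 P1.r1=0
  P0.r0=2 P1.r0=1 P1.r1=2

outcome vector order: (P0.r0,P1.r0,P1.r1)
TSO (5): 100; 102; 200; 202; 212
claimed∖TSO = {210}

spurious: P0.r0=2 P1.r0=1 P1.r1=0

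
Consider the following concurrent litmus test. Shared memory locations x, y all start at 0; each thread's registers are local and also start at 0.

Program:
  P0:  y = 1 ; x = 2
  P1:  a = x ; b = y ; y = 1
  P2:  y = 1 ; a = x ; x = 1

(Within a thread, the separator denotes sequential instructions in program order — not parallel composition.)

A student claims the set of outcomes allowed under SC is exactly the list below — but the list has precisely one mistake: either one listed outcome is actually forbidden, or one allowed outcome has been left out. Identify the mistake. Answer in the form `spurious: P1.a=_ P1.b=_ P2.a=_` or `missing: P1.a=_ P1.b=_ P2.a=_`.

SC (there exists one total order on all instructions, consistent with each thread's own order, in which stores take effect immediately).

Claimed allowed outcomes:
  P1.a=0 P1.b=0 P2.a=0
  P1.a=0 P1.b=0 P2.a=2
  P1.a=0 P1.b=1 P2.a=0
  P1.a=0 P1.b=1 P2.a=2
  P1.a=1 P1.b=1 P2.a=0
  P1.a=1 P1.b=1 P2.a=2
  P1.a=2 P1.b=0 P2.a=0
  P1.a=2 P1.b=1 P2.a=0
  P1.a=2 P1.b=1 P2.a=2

outcome vector order: (P1.a,P1.b,P2.a)
SC: 8 outcomes — {(0,0,0) (0,0,2) (0,1,0) (0,1,2) (1,1,0) (1,1,2) (2,1,0) (2,1,2)}
claimed∖SC = {(2,0,0)}

spurious: P1.a=2 P1.b=0 P2.a=0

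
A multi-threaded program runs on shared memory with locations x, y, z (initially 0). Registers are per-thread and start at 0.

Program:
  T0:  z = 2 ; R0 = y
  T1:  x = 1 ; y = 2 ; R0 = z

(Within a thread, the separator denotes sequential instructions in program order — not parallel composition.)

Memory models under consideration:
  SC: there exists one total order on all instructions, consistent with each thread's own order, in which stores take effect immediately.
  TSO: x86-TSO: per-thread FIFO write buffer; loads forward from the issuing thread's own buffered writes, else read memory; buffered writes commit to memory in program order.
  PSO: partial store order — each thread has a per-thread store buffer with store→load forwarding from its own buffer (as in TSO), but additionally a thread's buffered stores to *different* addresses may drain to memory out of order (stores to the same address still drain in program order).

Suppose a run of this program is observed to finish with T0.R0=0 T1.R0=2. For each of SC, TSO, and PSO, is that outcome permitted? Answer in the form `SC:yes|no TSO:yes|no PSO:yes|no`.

SC:yes TSO:yes PSO:yes

outcome vector order: (T0.R0,T1.R0)
SC: 3 outcomes — {(0,2), (2,0), (2,2)}
TSO: 4 outcomes — {(0,0), (0,2), (2,0), (2,2)}
PSO: 4 outcomes — {(0,0), (0,2), (2,0), (2,2)}
target (0,2) ∈ {SC,TSO,PSO}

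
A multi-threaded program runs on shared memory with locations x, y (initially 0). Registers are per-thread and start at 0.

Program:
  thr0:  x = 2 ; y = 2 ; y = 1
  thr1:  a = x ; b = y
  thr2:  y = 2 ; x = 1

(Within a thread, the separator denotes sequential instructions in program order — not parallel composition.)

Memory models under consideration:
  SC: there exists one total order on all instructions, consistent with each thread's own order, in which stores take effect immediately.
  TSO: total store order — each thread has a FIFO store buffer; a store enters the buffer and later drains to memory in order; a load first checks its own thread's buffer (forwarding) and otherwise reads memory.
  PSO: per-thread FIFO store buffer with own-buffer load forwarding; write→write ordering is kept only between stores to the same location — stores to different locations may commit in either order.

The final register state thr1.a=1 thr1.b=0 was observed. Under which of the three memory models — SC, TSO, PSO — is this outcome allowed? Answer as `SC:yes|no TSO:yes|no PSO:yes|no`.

outcome vector order: (thr1.a,thr1.b)
SC: 8 outcomes — {0/0, 0/1, 0/2, 1/1, 1/2, 2/0, 2/1, 2/2}
TSO: 8 outcomes — {0/0, 0/1, 0/2, 1/1, 1/2, 2/0, 2/1, 2/2}
PSO: 9 outcomes — {0/0, 0/1, 0/2, 1/0, 1/1, 1/2, 2/0, 2/1, 2/2}
target 1/0 ∈ {PSO}

SC:no TSO:no PSO:yes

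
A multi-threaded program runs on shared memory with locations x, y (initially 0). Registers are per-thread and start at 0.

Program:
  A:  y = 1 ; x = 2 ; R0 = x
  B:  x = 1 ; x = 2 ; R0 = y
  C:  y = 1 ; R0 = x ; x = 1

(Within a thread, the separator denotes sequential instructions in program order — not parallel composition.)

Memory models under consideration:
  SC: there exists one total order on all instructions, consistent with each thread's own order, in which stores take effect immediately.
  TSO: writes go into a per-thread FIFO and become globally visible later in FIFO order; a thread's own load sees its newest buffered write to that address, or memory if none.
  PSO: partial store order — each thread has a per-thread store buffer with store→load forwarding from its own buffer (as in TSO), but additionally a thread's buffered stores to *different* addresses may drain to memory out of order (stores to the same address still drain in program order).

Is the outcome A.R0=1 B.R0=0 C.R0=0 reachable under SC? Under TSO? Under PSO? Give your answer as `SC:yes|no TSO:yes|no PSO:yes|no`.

SC:no TSO:yes PSO:yes

outcome vector order: (A.R0,B.R0,C.R0)
under SC → <1 0 2> <1 1 0> <1 1 1> <1 1 2> <2 0 2> <2 1 0> <2 1 1> <2 1 2>
under TSO → <1 0 0> <1 0 1> <1 0 2> <1 1 0> <1 1 1> <1 1 2> <2 0 0> <2 0 1> <2 0 2> <2 1 0> <2 1 1> <2 1 2>
under PSO → <1 0 0> <1 0 1> <1 0 2> <1 1 0> <1 1 1> <1 1 2> <2 0 0> <2 0 1> <2 0 2> <2 1 0> <2 1 1> <2 1 2>
target <1 0 0> ∈ {TSO,PSO}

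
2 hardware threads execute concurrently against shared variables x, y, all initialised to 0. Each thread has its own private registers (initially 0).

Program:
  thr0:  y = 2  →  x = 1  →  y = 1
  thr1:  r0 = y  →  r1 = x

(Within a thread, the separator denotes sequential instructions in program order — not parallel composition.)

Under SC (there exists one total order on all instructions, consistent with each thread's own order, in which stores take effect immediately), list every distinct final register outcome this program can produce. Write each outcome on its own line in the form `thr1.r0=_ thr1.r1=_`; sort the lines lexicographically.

outcome vector order: (thr1.r0,thr1.r1)
|SC outcomes| = 5

thr1.r0=0 thr1.r1=0
thr1.r0=0 thr1.r1=1
thr1.r0=1 thr1.r1=1
thr1.r0=2 thr1.r1=0
thr1.r0=2 thr1.r1=1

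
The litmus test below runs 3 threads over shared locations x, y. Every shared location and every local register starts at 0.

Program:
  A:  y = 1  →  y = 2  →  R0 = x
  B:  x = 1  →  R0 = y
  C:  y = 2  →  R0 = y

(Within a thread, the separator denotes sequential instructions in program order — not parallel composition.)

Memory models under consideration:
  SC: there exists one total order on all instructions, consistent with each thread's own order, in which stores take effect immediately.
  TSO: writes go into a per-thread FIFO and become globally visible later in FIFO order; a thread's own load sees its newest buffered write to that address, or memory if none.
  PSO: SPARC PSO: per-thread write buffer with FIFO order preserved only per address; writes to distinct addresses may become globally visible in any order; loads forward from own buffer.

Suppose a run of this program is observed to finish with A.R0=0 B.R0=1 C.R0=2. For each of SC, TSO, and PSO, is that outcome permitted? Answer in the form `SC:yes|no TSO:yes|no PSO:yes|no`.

SC:no TSO:yes PSO:yes

outcome vector order: (A.R0,B.R0,C.R0)
SC (8): (0,2,1) (0,2,2) (1,0,1) (1,0,2) (1,1,1) (1,1,2) (1,2,1) (1,2,2)
TSO (12): (0,0,1) (0,0,2) (0,1,1) (0,1,2) (0,2,1) (0,2,2) (1,0,1) (1,0,2) (1,1,1) (1,1,2) (1,2,1) (1,2,2)
PSO (12): (0,0,1) (0,0,2) (0,1,1) (0,1,2) (0,2,1) (0,2,2) (1,0,1) (1,0,2) (1,1,1) (1,1,2) (1,2,1) (1,2,2)
target (0,1,2) ∈ {TSO,PSO}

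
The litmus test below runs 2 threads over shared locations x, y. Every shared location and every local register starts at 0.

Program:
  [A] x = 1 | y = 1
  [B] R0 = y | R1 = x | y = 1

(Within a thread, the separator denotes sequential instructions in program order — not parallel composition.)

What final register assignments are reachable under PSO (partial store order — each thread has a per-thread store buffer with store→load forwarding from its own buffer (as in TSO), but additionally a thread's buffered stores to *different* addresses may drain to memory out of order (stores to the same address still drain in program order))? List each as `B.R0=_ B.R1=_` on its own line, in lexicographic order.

B.R0=0 B.R1=0
B.R0=0 B.R1=1
B.R0=1 B.R1=0
B.R0=1 B.R1=1

outcome vector order: (B.R0,B.R1)
|PSO outcomes| = 4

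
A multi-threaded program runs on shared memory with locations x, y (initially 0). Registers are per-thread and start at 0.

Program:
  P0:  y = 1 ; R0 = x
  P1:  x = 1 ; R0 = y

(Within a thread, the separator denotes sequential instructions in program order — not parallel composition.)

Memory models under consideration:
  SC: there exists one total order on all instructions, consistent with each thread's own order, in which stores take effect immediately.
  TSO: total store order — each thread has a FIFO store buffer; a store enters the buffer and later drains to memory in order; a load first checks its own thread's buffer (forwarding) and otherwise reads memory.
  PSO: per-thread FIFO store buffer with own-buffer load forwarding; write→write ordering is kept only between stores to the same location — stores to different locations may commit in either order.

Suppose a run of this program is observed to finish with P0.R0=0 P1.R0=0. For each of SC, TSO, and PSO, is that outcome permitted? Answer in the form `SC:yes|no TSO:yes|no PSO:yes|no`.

outcome vector order: (P0.R0,P1.R0)
SC: 3 outcomes — {01, 10, 11}
TSO: 4 outcomes — {00, 01, 10, 11}
PSO: 4 outcomes — {00, 01, 10, 11}
target 00 ∈ {TSO,PSO}

SC:no TSO:yes PSO:yes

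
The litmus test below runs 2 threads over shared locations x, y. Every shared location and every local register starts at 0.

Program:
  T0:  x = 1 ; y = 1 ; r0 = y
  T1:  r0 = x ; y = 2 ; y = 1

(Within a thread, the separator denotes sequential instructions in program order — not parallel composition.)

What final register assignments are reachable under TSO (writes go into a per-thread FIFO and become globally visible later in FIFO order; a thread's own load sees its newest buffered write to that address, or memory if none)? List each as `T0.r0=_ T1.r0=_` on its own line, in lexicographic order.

outcome vector order: (T0.r0,T1.r0)
|TSO outcomes| = 4

T0.r0=1 T1.r0=0
T0.r0=1 T1.r0=1
T0.r0=2 T1.r0=0
T0.r0=2 T1.r0=1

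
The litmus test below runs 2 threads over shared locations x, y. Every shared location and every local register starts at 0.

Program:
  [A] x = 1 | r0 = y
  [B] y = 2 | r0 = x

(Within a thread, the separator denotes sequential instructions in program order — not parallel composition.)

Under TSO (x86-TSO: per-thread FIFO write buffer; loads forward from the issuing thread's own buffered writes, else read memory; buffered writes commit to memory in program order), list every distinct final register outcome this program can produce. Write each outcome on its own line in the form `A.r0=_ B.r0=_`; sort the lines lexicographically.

outcome vector order: (A.r0,B.r0)
|TSO outcomes| = 4

A.r0=0 B.r0=0
A.r0=0 B.r0=1
A.r0=2 B.r0=0
A.r0=2 B.r0=1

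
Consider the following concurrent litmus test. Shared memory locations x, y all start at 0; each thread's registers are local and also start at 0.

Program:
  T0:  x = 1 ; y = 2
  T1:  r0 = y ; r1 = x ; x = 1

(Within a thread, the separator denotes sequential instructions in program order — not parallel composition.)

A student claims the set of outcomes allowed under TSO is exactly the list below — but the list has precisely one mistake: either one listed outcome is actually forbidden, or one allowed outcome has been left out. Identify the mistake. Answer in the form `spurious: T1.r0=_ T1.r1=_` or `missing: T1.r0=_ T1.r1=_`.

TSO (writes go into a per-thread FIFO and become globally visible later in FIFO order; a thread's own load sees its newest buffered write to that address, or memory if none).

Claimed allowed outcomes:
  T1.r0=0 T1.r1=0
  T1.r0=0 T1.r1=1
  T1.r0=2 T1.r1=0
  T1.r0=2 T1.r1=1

outcome vector order: (T1.r0,T1.r1)
TSO (3): (0,0) (0,1) (2,1)
claimed∖TSO = {(2,0)}

spurious: T1.r0=2 T1.r1=0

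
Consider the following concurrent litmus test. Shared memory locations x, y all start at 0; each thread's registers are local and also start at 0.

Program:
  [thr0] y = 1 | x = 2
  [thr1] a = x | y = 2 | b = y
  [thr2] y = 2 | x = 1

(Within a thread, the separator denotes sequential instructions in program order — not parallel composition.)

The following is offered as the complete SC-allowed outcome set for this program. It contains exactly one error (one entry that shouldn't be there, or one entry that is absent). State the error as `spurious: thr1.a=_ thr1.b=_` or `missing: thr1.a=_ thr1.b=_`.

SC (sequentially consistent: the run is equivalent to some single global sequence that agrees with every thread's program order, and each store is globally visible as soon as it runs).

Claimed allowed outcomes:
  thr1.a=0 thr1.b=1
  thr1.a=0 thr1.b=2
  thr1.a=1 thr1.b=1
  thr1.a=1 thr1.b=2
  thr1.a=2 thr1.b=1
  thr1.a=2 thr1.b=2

spurious: thr1.a=2 thr1.b=1

outcome vector order: (thr1.a,thr1.b)
under SC → (0,1) (0,2) (1,1) (1,2) (2,2)
claimed∖SC = {(2,1)}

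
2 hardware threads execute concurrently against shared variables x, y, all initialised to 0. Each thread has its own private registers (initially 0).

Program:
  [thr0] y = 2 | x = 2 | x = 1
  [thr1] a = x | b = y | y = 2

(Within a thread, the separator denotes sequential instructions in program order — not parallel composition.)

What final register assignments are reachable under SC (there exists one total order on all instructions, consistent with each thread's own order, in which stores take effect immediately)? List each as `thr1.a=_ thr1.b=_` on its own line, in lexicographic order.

outcome vector order: (thr1.a,thr1.b)
|SC outcomes| = 4

thr1.a=0 thr1.b=0
thr1.a=0 thr1.b=2
thr1.a=1 thr1.b=2
thr1.a=2 thr1.b=2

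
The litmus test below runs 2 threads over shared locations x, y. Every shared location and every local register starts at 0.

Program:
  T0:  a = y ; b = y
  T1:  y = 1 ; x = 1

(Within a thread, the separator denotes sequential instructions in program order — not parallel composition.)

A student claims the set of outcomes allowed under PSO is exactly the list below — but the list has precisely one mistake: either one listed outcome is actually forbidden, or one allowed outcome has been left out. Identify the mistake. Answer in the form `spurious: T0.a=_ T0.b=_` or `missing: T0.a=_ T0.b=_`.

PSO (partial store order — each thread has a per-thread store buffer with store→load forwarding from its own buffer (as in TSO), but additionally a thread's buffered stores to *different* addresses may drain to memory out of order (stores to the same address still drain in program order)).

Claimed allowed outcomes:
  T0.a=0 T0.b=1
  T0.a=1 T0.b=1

outcome vector order: (T0.a,T0.b)
PSO: 3 outcomes — {<0 0>, <0 1>, <1 1>}
PSO∖claimed = {<0 0>}

missing: T0.a=0 T0.b=0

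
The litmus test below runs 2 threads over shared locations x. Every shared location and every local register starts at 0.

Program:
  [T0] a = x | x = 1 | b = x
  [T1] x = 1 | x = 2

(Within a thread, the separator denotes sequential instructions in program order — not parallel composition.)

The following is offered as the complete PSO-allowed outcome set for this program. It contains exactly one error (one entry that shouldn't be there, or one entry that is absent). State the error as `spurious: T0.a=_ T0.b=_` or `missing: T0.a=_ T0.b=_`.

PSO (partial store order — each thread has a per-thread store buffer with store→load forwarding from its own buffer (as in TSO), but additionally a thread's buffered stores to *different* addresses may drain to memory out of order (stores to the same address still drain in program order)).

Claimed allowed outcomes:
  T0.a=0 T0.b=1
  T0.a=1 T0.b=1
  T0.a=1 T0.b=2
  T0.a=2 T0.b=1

outcome vector order: (T0.a,T0.b)
under PSO → <0 1> <0 2> <1 1> <1 2> <2 1>
PSO∖claimed = {<0 2>}

missing: T0.a=0 T0.b=2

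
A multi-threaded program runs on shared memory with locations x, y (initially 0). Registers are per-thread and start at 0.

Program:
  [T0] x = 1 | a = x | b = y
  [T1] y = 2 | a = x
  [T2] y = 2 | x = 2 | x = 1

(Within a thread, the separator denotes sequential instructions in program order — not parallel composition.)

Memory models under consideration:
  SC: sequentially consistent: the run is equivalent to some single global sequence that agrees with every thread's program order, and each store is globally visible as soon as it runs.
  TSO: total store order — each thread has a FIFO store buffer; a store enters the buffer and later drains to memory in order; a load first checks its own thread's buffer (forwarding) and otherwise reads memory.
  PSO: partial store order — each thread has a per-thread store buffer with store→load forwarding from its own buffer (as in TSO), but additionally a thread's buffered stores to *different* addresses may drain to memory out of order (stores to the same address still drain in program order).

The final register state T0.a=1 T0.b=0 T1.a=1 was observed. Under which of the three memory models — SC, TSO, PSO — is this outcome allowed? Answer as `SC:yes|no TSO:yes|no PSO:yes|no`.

outcome vector order: (T0.a,T0.b,T1.a)
SC (8): 101, 102, 120, 121, 122, 220, 221, 222
TSO (9): 100, 101, 102, 120, 121, 122, 220, 221, 222
PSO (12): 100, 101, 102, 120, 121, 122, 200, 201, 202, 220, 221, 222
target 101 ∈ {SC,TSO,PSO}

SC:yes TSO:yes PSO:yes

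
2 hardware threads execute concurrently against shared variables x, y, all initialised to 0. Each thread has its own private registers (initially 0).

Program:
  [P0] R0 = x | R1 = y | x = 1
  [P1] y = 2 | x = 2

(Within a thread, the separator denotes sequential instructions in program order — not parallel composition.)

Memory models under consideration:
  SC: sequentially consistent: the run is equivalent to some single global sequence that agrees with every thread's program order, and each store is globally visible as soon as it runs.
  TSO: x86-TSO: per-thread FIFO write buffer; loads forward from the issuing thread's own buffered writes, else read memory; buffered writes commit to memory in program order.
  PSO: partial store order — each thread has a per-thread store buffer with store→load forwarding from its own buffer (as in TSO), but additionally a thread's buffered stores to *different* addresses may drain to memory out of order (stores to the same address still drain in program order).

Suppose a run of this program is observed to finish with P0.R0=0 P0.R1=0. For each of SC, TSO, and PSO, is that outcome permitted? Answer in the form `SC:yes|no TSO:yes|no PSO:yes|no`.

outcome vector order: (P0.R0,P0.R1)
SC: 3 outcomes — {<0 0>; <0 2>; <2 2>}
TSO: 3 outcomes — {<0 0>; <0 2>; <2 2>}
PSO: 4 outcomes — {<0 0>; <0 2>; <2 0>; <2 2>}
target <0 0> ∈ {SC,TSO,PSO}

SC:yes TSO:yes PSO:yes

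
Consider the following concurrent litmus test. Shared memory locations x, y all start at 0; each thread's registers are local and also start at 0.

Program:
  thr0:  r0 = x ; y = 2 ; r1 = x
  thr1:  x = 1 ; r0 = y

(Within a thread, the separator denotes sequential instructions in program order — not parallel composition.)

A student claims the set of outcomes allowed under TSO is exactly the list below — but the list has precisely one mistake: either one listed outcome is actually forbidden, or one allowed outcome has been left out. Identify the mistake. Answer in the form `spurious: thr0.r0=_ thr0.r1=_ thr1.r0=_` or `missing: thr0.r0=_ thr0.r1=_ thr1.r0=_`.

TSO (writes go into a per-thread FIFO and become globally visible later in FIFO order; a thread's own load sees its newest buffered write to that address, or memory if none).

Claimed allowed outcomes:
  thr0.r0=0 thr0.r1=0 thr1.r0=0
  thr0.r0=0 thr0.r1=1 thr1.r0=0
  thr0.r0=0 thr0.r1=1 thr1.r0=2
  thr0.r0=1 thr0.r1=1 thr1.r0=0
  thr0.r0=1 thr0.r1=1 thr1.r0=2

missing: thr0.r0=0 thr0.r1=0 thr1.r0=2

outcome vector order: (thr0.r0,thr0.r1,thr1.r0)
TSO (6): 0/0/0 0/0/2 0/1/0 0/1/2 1/1/0 1/1/2
TSO∖claimed = {0/0/2}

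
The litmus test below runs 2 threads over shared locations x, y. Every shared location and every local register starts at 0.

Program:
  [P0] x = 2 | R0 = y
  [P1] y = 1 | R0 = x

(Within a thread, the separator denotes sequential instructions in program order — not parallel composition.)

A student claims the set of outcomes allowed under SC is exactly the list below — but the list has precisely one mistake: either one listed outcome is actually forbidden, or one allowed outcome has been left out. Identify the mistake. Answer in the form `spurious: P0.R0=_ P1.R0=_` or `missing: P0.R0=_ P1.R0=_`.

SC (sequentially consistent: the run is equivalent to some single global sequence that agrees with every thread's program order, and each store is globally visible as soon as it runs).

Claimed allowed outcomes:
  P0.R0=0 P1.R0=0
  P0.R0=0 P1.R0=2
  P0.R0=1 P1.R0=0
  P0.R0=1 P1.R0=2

spurious: P0.R0=0 P1.R0=0

outcome vector order: (P0.R0,P1.R0)
[SC] allowed = {<0 2>, <1 0>, <1 2>}
claimed∖SC = {<0 0>}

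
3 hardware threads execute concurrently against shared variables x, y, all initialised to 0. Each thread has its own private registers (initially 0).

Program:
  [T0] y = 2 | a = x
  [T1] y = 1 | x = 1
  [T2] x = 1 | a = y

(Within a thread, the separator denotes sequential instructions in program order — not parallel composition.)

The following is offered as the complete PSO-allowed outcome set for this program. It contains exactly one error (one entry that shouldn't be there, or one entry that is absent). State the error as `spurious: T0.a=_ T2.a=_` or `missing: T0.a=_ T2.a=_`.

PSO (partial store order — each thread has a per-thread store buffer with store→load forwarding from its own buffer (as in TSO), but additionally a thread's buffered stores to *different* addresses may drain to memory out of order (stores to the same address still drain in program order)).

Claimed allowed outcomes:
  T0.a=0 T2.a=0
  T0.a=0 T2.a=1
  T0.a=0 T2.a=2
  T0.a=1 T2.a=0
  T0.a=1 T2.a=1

missing: T0.a=1 T2.a=2

outcome vector order: (T0.a,T2.a)
PSO: 6 outcomes — {<0 0>; <0 1>; <0 2>; <1 0>; <1 1>; <1 2>}
PSO∖claimed = {<1 2>}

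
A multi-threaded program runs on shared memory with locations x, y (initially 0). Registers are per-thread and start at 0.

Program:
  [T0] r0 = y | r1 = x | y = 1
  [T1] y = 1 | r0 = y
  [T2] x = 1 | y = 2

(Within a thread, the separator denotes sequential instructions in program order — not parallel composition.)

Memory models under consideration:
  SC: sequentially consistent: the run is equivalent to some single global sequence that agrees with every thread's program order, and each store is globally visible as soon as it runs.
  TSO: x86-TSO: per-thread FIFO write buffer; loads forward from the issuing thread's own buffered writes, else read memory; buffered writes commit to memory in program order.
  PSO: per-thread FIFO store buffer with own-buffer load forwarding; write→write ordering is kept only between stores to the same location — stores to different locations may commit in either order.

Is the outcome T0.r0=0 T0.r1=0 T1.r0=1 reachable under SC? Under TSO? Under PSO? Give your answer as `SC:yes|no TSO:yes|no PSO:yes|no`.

SC:yes TSO:yes PSO:yes

outcome vector order: (T0.r0,T0.r1,T1.r0)
[SC] allowed = {001, 002, 011, 012, 101, 102, 111, 112, 211, 212}
[TSO] allowed = {001, 002, 011, 012, 101, 102, 111, 112, 211, 212}
[PSO] allowed = {001, 002, 011, 012, 101, 102, 111, 112, 201, 202, 211, 212}
target 001 ∈ {SC,TSO,PSO}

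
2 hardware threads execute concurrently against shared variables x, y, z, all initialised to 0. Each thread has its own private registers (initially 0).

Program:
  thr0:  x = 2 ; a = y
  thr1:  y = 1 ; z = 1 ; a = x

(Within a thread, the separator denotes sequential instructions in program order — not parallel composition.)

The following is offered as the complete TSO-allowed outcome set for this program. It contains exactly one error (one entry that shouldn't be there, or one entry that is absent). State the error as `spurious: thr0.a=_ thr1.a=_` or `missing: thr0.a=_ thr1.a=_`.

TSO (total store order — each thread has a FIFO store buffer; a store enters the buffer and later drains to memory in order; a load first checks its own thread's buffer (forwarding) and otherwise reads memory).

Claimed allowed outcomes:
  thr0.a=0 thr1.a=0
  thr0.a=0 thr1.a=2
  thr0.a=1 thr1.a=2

outcome vector order: (thr0.a,thr1.a)
TSO: 4 outcomes — {0/0, 0/2, 1/0, 1/2}
TSO∖claimed = {1/0}

missing: thr0.a=1 thr1.a=0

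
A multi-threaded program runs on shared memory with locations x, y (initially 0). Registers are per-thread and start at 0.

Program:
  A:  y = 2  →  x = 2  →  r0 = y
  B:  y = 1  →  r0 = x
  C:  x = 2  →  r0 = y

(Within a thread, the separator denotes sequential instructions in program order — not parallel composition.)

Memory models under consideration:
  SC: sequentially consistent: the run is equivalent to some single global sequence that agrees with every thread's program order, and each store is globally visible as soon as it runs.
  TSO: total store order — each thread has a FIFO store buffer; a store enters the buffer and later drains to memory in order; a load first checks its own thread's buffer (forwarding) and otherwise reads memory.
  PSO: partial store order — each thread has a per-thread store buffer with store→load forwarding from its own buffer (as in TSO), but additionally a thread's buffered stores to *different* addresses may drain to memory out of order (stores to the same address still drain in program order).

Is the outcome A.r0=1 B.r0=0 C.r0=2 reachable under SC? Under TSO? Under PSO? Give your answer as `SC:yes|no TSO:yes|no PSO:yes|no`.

outcome vector order: (A.r0,B.r0,C.r0)
[SC] allowed = {101; 120; 121; 122; 201; 202; 220; 221; 222}
[TSO] allowed = {100; 101; 102; 120; 121; 122; 200; 201; 202; 220; 221; 222}
[PSO] allowed = {100; 101; 102; 120; 121; 122; 200; 201; 202; 220; 221; 222}
target 102 ∈ {TSO,PSO}

SC:no TSO:yes PSO:yes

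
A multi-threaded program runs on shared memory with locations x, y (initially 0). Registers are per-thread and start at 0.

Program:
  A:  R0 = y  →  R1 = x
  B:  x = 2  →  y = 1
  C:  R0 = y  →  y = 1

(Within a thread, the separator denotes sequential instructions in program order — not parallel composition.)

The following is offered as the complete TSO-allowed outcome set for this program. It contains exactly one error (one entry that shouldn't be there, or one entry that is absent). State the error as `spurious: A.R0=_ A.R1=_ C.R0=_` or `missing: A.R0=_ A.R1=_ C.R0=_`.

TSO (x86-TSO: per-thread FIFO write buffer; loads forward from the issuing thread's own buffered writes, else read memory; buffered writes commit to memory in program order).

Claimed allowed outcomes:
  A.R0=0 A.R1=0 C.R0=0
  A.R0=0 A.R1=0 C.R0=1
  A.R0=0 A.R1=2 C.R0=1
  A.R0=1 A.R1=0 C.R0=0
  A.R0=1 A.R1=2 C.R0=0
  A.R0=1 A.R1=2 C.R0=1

outcome vector order: (A.R0,A.R1,C.R0)
under TSO → <0 0 0> <0 0 1> <0 2 0> <0 2 1> <1 0 0> <1 2 0> <1 2 1>
TSO∖claimed = {<0 2 0>}

missing: A.R0=0 A.R1=2 C.R0=0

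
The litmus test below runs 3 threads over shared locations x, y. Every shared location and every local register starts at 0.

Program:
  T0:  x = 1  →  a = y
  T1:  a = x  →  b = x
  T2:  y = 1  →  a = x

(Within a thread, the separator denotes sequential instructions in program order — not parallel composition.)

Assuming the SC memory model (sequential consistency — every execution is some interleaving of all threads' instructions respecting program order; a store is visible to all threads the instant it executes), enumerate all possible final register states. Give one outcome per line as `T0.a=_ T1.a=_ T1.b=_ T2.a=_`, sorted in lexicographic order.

T0.a=0 T1.a=0 T1.b=0 T2.a=1
T0.a=0 T1.a=0 T1.b=1 T2.a=1
T0.a=0 T1.a=1 T1.b=1 T2.a=1
T0.a=1 T1.a=0 T1.b=0 T2.a=0
T0.a=1 T1.a=0 T1.b=0 T2.a=1
T0.a=1 T1.a=0 T1.b=1 T2.a=0
T0.a=1 T1.a=0 T1.b=1 T2.a=1
T0.a=1 T1.a=1 T1.b=1 T2.a=0
T0.a=1 T1.a=1 T1.b=1 T2.a=1

outcome vector order: (T0.a,T1.a,T1.b,T2.a)
|SC outcomes| = 9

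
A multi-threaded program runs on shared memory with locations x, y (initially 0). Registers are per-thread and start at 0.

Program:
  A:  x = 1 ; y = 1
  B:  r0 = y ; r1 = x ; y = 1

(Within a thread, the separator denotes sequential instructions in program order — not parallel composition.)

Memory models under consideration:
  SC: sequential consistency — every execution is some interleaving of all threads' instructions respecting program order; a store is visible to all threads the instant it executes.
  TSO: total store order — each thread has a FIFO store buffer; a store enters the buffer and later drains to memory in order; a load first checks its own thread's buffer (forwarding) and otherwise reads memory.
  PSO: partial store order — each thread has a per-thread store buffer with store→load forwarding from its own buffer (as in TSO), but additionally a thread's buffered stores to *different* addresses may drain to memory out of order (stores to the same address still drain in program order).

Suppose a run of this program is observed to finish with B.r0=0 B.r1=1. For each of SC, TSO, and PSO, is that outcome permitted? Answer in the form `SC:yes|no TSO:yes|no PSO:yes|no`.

SC:yes TSO:yes PSO:yes

outcome vector order: (B.r0,B.r1)
SC: 3 outcomes — {0/0 0/1 1/1}
TSO: 3 outcomes — {0/0 0/1 1/1}
PSO: 4 outcomes — {0/0 0/1 1/0 1/1}
target 0/1 ∈ {SC,TSO,PSO}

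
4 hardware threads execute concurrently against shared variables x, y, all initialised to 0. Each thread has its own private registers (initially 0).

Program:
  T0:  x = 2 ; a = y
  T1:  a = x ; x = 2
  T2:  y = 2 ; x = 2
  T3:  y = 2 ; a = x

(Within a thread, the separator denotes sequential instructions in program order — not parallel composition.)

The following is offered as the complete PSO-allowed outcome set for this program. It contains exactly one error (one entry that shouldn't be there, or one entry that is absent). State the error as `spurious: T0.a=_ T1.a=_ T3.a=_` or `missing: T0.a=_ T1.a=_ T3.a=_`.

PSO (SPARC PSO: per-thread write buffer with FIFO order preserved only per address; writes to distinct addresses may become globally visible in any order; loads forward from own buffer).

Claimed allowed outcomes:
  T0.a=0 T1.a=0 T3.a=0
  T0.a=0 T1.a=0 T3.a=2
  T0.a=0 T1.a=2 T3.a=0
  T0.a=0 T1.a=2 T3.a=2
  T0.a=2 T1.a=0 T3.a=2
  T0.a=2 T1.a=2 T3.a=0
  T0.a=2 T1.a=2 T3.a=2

outcome vector order: (T0.a,T1.a,T3.a)
[PSO] allowed = {000, 002, 020, 022, 200, 202, 220, 222}
PSO∖claimed = {200}

missing: T0.a=2 T1.a=0 T3.a=0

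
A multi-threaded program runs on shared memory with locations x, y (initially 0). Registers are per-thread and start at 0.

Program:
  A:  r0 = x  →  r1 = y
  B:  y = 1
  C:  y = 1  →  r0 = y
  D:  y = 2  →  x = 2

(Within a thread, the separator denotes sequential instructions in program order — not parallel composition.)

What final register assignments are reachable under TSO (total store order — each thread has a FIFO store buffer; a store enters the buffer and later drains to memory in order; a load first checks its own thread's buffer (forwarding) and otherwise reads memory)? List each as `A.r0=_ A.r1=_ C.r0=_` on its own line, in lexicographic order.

outcome vector order: (A.r0,A.r1,C.r0)
|TSO outcomes| = 10

A.r0=0 A.r1=0 C.r0=1
A.r0=0 A.r1=0 C.r0=2
A.r0=0 A.r1=1 C.r0=1
A.r0=0 A.r1=1 C.r0=2
A.r0=0 A.r1=2 C.r0=1
A.r0=0 A.r1=2 C.r0=2
A.r0=2 A.r1=1 C.r0=1
A.r0=2 A.r1=1 C.r0=2
A.r0=2 A.r1=2 C.r0=1
A.r0=2 A.r1=2 C.r0=2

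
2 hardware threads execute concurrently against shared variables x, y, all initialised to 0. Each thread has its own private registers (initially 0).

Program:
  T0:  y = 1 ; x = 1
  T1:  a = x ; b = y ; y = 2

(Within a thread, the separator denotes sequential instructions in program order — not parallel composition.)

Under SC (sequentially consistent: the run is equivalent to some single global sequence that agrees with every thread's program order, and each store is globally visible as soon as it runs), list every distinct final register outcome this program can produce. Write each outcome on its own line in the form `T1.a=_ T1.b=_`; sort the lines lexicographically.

T1.a=0 T1.b=0
T1.a=0 T1.b=1
T1.a=1 T1.b=1

outcome vector order: (T1.a,T1.b)
|SC outcomes| = 3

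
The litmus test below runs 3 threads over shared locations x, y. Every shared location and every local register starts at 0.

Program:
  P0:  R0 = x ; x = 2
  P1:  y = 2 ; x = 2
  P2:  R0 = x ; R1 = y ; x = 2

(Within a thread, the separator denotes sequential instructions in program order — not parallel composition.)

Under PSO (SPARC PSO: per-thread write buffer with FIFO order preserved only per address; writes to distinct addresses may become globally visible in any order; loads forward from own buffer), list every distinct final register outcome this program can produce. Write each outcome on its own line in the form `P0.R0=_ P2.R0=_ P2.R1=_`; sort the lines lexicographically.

outcome vector order: (P0.R0,P2.R0,P2.R1)
|PSO outcomes| = 8

P0.R0=0 P2.R0=0 P2.R1=0
P0.R0=0 P2.R0=0 P2.R1=2
P0.R0=0 P2.R0=2 P2.R1=0
P0.R0=0 P2.R0=2 P2.R1=2
P0.R0=2 P2.R0=0 P2.R1=0
P0.R0=2 P2.R0=0 P2.R1=2
P0.R0=2 P2.R0=2 P2.R1=0
P0.R0=2 P2.R0=2 P2.R1=2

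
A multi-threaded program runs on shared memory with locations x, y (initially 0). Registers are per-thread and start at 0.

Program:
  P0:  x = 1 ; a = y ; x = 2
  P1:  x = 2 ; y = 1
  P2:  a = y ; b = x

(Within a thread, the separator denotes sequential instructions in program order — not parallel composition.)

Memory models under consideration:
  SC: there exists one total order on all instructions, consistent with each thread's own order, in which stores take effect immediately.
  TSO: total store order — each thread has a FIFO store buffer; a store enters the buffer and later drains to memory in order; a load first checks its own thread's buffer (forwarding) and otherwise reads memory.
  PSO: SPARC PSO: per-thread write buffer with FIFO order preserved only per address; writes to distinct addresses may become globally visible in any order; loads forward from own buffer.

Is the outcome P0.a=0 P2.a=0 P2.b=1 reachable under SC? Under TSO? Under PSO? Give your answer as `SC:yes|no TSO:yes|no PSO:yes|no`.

SC:yes TSO:yes PSO:yes

outcome vector order: (P0.a,P2.a,P2.b)
under SC → 000, 001, 002, 011, 012, 100, 101, 102, 111, 112
under TSO → 000, 001, 002, 011, 012, 100, 101, 102, 111, 112
under PSO → 000, 001, 002, 010, 011, 012, 100, 101, 102, 110, 111, 112
target 001 ∈ {SC,TSO,PSO}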